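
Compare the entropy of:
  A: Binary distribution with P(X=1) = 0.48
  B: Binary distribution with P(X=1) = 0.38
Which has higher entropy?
A

For binary distributions, entropy is maximized at p=0.5 and decreases as p moves toward 0 or 1.

H(A) = H(0.48) = 0.9988 bits
H(B) = H(0.38) = 0.9580 bits

Distribution A (p=0.48) is closer to uniform (p=0.5), so it has higher entropy.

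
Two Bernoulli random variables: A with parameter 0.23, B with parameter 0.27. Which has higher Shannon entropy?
B

For binary distributions, entropy is maximized at p=0.5 and decreases as p moves toward 0 or 1.

H(A) = H(0.23) = 0.7780 bits
H(B) = H(0.27) = 0.8415 bits

Distribution B (p=0.27) is closer to uniform (p=0.5), so it has higher entropy.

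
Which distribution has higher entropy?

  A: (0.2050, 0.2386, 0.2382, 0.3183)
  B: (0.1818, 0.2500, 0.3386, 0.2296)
A

Both distributions are close to uniform, making this a harder comparison.

H(A) = 1.9806 bits
H(B) = 1.9636 bits

The distribution closer to uniform has higher entropy.
Answer: A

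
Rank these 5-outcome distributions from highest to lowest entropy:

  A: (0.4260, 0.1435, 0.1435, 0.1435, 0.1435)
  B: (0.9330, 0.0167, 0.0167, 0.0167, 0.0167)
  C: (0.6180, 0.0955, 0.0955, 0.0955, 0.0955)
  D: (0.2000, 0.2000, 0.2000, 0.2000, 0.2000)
D > A > C > B

Key insight: Entropy is maximized by uniform distributions and minimized by concentrated distributions.

Entropies:
  H(A) = 2.1321 bits
  H(B) = 0.4886 bits
  H(C) = 1.7234 bits
  H(D) = 2.3219 bits

Ranking: D > A > C > B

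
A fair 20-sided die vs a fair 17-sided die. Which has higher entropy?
20-sided die

Both are uniform distributions; for uniform over n outcomes, H = log₂(n). H(20-sided) = log₂(20) = 4.322 bits and H(17-sided) = log₂(17) = 4.087 bits. More outcomes in a uniform distribution means higher entropy.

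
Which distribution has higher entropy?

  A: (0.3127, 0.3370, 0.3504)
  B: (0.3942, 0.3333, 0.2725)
A

Both distributions are close to uniform, making this a harder comparison.

H(A) = 1.5834 bits
H(B) = 1.5688 bits

The distribution closer to uniform has higher entropy.
Answer: A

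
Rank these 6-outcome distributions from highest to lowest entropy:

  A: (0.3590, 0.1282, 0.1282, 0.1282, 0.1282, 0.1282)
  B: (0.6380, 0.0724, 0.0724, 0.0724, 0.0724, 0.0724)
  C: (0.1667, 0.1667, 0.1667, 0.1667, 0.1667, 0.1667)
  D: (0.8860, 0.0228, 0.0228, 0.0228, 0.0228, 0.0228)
C > A > B > D

Key insight: Entropy is maximized by uniform distributions and minimized by concentrated distributions.

Entropies:
  H(A) = 2.4302 bits
  H(B) = 1.7849 bits
  H(C) = 2.5850 bits
  H(D) = 0.7766 bits

Ranking: C > A > B > D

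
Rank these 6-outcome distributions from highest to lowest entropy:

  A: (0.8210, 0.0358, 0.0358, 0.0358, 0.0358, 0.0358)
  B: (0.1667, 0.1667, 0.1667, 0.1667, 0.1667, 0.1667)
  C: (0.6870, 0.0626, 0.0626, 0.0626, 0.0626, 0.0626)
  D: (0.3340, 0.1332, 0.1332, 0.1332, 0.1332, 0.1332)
B > D > C > A

Key insight: Entropy is maximized by uniform distributions and minimized by concentrated distributions.

Entropies:
  H(A) = 1.0935 bits
  H(B) = 2.5850 bits
  H(C) = 1.6234 bits
  H(D) = 2.4654 bits

Ranking: B > D > C > A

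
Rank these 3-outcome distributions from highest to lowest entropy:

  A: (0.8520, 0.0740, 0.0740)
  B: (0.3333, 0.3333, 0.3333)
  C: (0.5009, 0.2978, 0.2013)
B > C > A

Key insight: Entropy is maximized by uniform distributions and minimized by concentrated distributions.

- Uniform distributions have maximum entropy log₂(3) = 1.5850 bits
- The more "peaked" or concentrated a distribution, the lower its entropy

Entropies:
  H(A) = 0.7528 bits
  H(B) = 1.5850 bits
  H(C) = 1.4855 bits

Ranking: B > C > A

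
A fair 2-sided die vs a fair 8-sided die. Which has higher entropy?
8-sided die

Both are uniform distributions; for uniform over n outcomes, H = log₂(n). H(2-sided) = log₂(2) = 1.000 bits and H(8-sided) = log₂(8) = 3.000 bits. More outcomes in a uniform distribution means higher entropy.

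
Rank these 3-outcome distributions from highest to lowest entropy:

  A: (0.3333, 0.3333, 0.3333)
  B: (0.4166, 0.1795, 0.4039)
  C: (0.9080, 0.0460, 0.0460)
A > B > C

Key insight: Entropy is maximized by uniform distributions and minimized by concentrated distributions.

- Uniform distributions have maximum entropy log₂(3) = 1.5850 bits
- The more "peaked" or concentrated a distribution, the lower its entropy

Entropies:
  H(A) = 1.5850 bits
  H(B) = 1.4993 bits
  H(C) = 0.5351 bits

Ranking: A > B > C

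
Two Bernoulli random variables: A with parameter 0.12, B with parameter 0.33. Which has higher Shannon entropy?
B

For binary distributions, entropy is maximized at p=0.5 and decreases as p moves toward 0 or 1.

H(A) = H(0.12) = 0.5294 bits
H(B) = H(0.33) = 0.9149 bits

Distribution B (p=0.33) is closer to uniform (p=0.5), so it has higher entropy.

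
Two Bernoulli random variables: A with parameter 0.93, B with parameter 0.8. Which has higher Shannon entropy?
B

For binary distributions, entropy is maximized at p=0.5 and decreases as p moves toward 0 or 1.

H(A) = H(0.93) = 0.3659 bits
H(B) = H(0.8) = 0.7219 bits

Distribution B (p=0.8) is closer to uniform (p=0.5), so it has higher entropy.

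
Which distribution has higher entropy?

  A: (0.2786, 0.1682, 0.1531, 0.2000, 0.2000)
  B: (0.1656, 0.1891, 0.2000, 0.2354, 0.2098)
B

Both distributions are close to uniform, making this a harder comparison.

H(A) = 2.2896 bits
H(B) = 2.3124 bits

The distribution closer to uniform has higher entropy.
Answer: B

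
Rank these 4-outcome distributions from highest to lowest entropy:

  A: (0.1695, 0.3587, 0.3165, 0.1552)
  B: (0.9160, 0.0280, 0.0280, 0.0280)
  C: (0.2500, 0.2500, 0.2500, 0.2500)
C > A > B

Key insight: Entropy is maximized by uniform distributions and minimized by concentrated distributions.

- Uniform distributions have maximum entropy log₂(4) = 2.0000 bits
- The more "peaked" or concentrated a distribution, the lower its entropy

Entropies:
  H(A) = 1.9071 bits
  H(B) = 0.5493 bits
  H(C) = 2.0000 bits

Ranking: C > A > B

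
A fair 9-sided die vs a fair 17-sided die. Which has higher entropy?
17-sided die

Both are uniform distributions; for uniform over n outcomes, H = log₂(n). H(9-sided) = log₂(9) = 3.170 bits and H(17-sided) = log₂(17) = 4.087 bits. More outcomes in a uniform distribution means higher entropy.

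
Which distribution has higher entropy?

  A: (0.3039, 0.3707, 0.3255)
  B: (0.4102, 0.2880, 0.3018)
A

Both distributions are close to uniform, making this a harder comparison.

H(A) = 1.5800 bits
H(B) = 1.5662 bits

The distribution closer to uniform has higher entropy.
Answer: A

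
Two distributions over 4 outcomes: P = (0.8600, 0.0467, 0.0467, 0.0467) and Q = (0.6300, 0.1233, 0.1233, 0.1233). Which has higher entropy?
Q

P is highly concentrated on one outcome (86%), making it nearly deterministic. Q spreads its mass more evenly (max 63%). The more spread-out distribution has higher entropy: H(P) ≈ 0.806 bits, H(Q) ≈ 1.537 bits.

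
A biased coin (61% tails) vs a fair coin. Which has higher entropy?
Fair coin

The fair coin is uniform (p=0.5), maximizing binary entropy at 1 bit. The biased coin has H(0.61) ≈ 0.965 bits — its outcome is more predictable, so its entropy is lower.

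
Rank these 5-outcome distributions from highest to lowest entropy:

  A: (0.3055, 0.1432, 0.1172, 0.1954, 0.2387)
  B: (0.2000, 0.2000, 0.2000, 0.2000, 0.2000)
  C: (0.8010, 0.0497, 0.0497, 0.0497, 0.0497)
B > A > C

Key insight: Entropy is maximized by uniform distributions and minimized by concentrated distributions.

- Uniform distributions have maximum entropy log₂(5) = 2.3219 bits
- The more "peaked" or concentrated a distribution, the lower its entropy

Entropies:
  H(A) = 2.2402 bits
  H(B) = 2.3219 bits
  H(C) = 1.1179 bits

Ranking: B > A > C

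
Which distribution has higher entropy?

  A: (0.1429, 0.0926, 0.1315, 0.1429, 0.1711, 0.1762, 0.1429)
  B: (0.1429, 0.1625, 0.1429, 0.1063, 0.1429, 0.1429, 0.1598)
B

Both distributions are close to uniform, making this a harder comparison.

H(A) = 2.7831 bits
H(B) = 2.7967 bits

The distribution closer to uniform has higher entropy.
Answer: B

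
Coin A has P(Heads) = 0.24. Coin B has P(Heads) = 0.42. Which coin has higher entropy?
B

For binary distributions, entropy is maximized at p=0.5 and decreases as p moves toward 0 or 1.

H(A) = H(0.24) = 0.7950 bits
H(B) = H(0.42) = 0.9815 bits

Distribution B (p=0.42) is closer to uniform (p=0.5), so it has higher entropy.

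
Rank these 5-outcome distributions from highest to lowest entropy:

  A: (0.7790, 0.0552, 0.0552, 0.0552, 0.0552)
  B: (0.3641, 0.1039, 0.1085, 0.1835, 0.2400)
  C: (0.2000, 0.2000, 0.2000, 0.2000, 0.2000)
C > B > A

Key insight: Entropy is maximized by uniform distributions and minimized by concentrated distributions.

- Uniform distributions have maximum entropy log₂(5) = 2.3219 bits
- The more "peaked" or concentrated a distribution, the lower its entropy

Entropies:
  H(A) = 1.2040 bits
  H(B) = 2.1609 bits
  H(C) = 2.3219 bits

Ranking: C > B > A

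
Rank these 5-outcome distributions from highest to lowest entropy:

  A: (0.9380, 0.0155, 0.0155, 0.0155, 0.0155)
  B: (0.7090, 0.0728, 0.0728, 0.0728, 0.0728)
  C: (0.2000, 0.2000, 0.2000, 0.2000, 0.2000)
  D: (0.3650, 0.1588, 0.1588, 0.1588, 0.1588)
C > D > B > A

Key insight: Entropy is maximized by uniform distributions and minimized by concentrated distributions.

Entropies:
  H(A) = 0.4593 bits
  H(B) = 1.4520 bits
  H(C) = 2.3219 bits
  H(D) = 2.2168 bits

Ranking: C > D > B > A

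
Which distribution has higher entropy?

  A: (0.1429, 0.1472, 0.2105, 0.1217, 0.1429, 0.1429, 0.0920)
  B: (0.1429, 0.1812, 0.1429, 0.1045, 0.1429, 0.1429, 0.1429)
B

Both distributions are close to uniform, making this a harder comparison.

H(A) = 2.7697 bits
H(B) = 2.7923 bits

The distribution closer to uniform has higher entropy.
Answer: B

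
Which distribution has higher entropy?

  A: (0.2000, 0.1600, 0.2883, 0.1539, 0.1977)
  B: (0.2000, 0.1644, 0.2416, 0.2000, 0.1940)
B

Both distributions are close to uniform, making this a harder comparison.

H(A) = 2.2827 bits
H(B) = 2.3111 bits

The distribution closer to uniform has higher entropy.
Answer: B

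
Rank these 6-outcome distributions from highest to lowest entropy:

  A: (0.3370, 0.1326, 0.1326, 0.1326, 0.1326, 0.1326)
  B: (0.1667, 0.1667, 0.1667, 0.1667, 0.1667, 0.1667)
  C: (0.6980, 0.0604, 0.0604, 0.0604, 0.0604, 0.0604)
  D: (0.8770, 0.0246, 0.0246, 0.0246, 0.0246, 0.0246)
B > A > C > D

Key insight: Entropy is maximized by uniform distributions and minimized by concentrated distributions.

Entropies:
  H(A) = 2.4614 bits
  H(B) = 2.5850 bits
  H(C) = 1.5849 bits
  H(D) = 0.8235 bits

Ranking: B > A > C > D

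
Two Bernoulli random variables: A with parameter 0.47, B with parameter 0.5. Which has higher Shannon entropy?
B

For binary distributions, entropy is maximized at p=0.5 and decreases as p moves toward 0 or 1.

H(A) = H(0.47) = 0.9974 bits
H(B) = H(0.5) = 1.0000 bits

Distribution B (p=0.5) is closer to uniform (p=0.5), so it has higher entropy.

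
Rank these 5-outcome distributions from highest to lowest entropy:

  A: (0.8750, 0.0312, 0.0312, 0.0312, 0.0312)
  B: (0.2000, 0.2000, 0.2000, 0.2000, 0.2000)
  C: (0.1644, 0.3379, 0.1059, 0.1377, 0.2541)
B > C > A

Key insight: Entropy is maximized by uniform distributions and minimized by concentrated distributions.

- Uniform distributions have maximum entropy log₂(5) = 2.3219 bits
- The more "peaked" or concentrated a distribution, the lower its entropy

Entropies:
  H(A) = 0.7936 bits
  H(B) = 2.3219 bits
  H(C) = 2.1963 bits

Ranking: B > C > A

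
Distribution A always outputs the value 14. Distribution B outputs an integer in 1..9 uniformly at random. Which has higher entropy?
B

A is deterministic, so H(A) = 0. B is uniform over 9 outcomes, so H(B) = log₂(9) = 3.170 bits. Any distribution with genuine randomness has higher entropy than a deterministic one.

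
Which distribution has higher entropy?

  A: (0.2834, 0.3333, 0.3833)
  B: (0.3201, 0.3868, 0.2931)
B

Both distributions are close to uniform, making this a harder comparison.

H(A) = 1.5741 bits
H(B) = 1.5750 bits

The distribution closer to uniform has higher entropy.
Answer: B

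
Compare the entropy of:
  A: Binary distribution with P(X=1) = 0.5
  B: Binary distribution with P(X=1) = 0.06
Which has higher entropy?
A

For binary distributions, entropy is maximized at p=0.5 and decreases as p moves toward 0 or 1.

H(A) = H(0.5) = 1.0000 bits
H(B) = H(0.06) = 0.3274 bits

Distribution A (p=0.5) is closer to uniform (p=0.5), so it has higher entropy.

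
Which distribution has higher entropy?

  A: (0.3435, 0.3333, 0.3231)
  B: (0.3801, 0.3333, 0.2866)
A

Both distributions are close to uniform, making this a harder comparison.

H(A) = 1.5845 bits
H(B) = 1.5755 bits

The distribution closer to uniform has higher entropy.
Answer: A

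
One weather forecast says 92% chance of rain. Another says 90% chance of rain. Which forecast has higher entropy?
90% forecast

Treat each forecast as a Bernoulli distribution. Binary entropy is maximized at p=0.5 and falls off symmetrically toward 0 or 1. The 90% forecast is closer to 50%, so it is more uncertain. H(92%) ≈ 0.402 bits, H(90%) ≈ 0.469 bits.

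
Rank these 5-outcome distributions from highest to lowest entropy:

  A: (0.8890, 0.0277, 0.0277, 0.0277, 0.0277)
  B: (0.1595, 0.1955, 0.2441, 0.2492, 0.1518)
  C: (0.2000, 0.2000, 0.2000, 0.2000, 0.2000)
C > B > A

Key insight: Entropy is maximized by uniform distributions and minimized by concentrated distributions.

- Uniform distributions have maximum entropy log₂(5) = 2.3219 bits
- The more "peaked" or concentrated a distribution, the lower its entropy

Entropies:
  H(A) = 0.7249 bits
  H(B) = 2.2917 bits
  H(C) = 2.3219 bits

Ranking: C > B > A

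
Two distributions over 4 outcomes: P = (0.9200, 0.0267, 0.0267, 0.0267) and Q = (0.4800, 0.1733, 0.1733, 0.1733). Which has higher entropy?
Q

P is highly concentrated on one outcome (92%), making it nearly deterministic. Q spreads its mass more evenly (max 48%). The more spread-out distribution has higher entropy: H(P) ≈ 0.529 bits, H(Q) ≈ 1.823 bits.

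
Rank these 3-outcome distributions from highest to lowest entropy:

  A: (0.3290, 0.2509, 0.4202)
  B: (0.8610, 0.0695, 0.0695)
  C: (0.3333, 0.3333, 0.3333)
C > A > B

Key insight: Entropy is maximized by uniform distributions and minimized by concentrated distributions.

- Uniform distributions have maximum entropy log₂(3) = 1.5850 bits
- The more "peaked" or concentrated a distribution, the lower its entropy

Entropies:
  H(A) = 1.5537 bits
  H(B) = 0.7206 bits
  H(C) = 1.5850 bits

Ranking: C > A > B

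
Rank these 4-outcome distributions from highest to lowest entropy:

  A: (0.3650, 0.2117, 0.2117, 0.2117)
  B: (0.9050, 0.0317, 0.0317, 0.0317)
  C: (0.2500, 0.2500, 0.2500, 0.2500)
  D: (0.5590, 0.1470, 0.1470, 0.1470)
C > A > D > B

Key insight: Entropy is maximized by uniform distributions and minimized by concentrated distributions.

Entropies:
  H(A) = 1.9532 bits
  H(B) = 0.6035 bits
  H(C) = 2.0000 bits
  H(D) = 1.6889 bits

Ranking: C > A > D > B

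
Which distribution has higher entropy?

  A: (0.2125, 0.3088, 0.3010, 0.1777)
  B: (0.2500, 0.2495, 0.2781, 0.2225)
B

Both distributions are close to uniform, making this a harder comparison.

H(A) = 1.9626 bits
H(B) = 1.9955 bits

The distribution closer to uniform has higher entropy.
Answer: B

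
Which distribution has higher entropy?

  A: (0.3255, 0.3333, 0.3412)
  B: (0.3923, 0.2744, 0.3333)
A

Both distributions are close to uniform, making this a harder comparison.

H(A) = 1.5847 bits
H(B) = 1.5698 bits

The distribution closer to uniform has higher entropy.
Answer: A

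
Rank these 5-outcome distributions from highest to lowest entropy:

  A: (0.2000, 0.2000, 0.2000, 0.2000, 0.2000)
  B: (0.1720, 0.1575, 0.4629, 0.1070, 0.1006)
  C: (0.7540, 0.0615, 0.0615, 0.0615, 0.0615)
A > B > C

Key insight: Entropy is maximized by uniform distributions and minimized by concentrated distributions.

- Uniform distributions have maximum entropy log₂(5) = 2.3219 bits
- The more "peaked" or concentrated a distribution, the lower its entropy

Entropies:
  H(A) = 2.3219 bits
  H(B) = 2.0494 bits
  H(C) = 1.2969 bits

Ranking: A > B > C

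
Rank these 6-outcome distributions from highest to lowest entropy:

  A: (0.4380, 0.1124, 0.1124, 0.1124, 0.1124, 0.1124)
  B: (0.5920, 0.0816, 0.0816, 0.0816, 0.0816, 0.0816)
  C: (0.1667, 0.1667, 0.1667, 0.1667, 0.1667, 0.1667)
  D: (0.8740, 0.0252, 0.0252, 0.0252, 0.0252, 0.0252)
C > A > B > D

Key insight: Entropy is maximized by uniform distributions and minimized by concentrated distributions.

Entropies:
  H(A) = 2.2938 bits
  H(B) = 1.9228 bits
  H(C) = 2.5850 bits
  H(D) = 0.8389 bits

Ranking: C > A > B > D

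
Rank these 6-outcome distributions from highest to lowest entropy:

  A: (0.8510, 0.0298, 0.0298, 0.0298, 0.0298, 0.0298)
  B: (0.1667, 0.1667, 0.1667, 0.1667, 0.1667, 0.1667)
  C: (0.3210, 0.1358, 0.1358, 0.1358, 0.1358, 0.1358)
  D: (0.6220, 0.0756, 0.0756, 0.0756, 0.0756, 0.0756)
B > C > D > A

Key insight: Entropy is maximized by uniform distributions and minimized by concentrated distributions.

Entropies:
  H(A) = 0.9533 bits
  H(B) = 2.5850 bits
  H(C) = 2.4821 bits
  H(D) = 1.8343 bits

Ranking: B > C > D > A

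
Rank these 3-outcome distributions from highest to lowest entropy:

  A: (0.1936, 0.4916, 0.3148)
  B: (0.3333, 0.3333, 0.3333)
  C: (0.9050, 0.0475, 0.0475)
B > A > C

Key insight: Entropy is maximized by uniform distributions and minimized by concentrated distributions.

- Uniform distributions have maximum entropy log₂(3) = 1.5850 bits
- The more "peaked" or concentrated a distribution, the lower its entropy

Entropies:
  H(A) = 1.4871 bits
  H(B) = 1.5850 bits
  H(C) = 0.5479 bits

Ranking: B > A > C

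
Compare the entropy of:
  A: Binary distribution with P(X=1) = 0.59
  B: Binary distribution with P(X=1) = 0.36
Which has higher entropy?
A

For binary distributions, entropy is maximized at p=0.5 and decreases as p moves toward 0 or 1.

H(A) = H(0.59) = 0.9765 bits
H(B) = H(0.36) = 0.9427 bits

Distribution A (p=0.59) is closer to uniform (p=0.5), so it has higher entropy.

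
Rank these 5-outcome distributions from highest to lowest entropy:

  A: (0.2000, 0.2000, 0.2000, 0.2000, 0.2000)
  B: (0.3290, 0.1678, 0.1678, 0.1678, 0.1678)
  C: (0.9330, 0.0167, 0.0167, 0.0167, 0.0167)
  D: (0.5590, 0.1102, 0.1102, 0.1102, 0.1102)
A > B > D > C

Key insight: Entropy is maximized by uniform distributions and minimized by concentrated distributions.

Entropies:
  H(A) = 2.3219 bits
  H(B) = 2.2559 bits
  H(C) = 0.4886 bits
  H(D) = 1.8719 bits

Ranking: A > B > D > C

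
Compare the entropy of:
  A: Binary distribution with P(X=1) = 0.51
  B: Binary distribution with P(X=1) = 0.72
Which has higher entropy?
A

For binary distributions, entropy is maximized at p=0.5 and decreases as p moves toward 0 or 1.

H(A) = H(0.51) = 0.9997 bits
H(B) = H(0.72) = 0.8555 bits

Distribution A (p=0.51) is closer to uniform (p=0.5), so it has higher entropy.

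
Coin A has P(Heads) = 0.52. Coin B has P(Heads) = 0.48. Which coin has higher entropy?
Equal

For binary distributions, entropy is maximized at p=0.5 and decreases as p moves toward 0 or 1.

H(A) = H(0.52) = 0.9988 bits
H(B) = H(0.48) = 0.9988 bits

Both distributions are equally far from uniform (|0.52-0.5| = |0.48-0.5|), so they have the same entropy.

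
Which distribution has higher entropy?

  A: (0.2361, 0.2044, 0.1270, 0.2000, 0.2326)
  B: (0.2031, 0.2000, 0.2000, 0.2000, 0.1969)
B

Both distributions are close to uniform, making this a harder comparison.

H(A) = 2.2917 bits
H(B) = 2.3219 bits

The distribution closer to uniform has higher entropy.
Answer: B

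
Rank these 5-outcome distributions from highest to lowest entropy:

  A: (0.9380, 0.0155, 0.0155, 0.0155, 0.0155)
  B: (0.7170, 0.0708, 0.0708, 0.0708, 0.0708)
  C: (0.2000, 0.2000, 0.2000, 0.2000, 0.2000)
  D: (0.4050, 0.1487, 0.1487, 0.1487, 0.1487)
C > D > B > A

Key insight: Entropy is maximized by uniform distributions and minimized by concentrated distributions.

Entropies:
  H(A) = 0.4593 bits
  H(B) = 1.4255 bits
  H(C) = 2.3219 bits
  H(D) = 2.1638 bits

Ranking: C > D > B > A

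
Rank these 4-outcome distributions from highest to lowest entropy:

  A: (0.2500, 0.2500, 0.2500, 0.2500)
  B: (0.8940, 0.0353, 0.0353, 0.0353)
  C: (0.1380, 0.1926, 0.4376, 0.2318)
A > C > B

Key insight: Entropy is maximized by uniform distributions and minimized by concentrated distributions.

- Uniform distributions have maximum entropy log₂(4) = 2.0000 bits
- The more "peaked" or concentrated a distribution, the lower its entropy

Entropies:
  H(A) = 2.0000 bits
  H(B) = 0.6557 bits
  H(C) = 1.8626 bits

Ranking: A > C > B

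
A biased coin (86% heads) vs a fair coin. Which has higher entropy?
Fair coin

The fair coin is uniform (p=0.5), maximizing binary entropy at 1 bit. The biased coin has H(0.86) ≈ 0.584 bits — its outcome is more predictable, so its entropy is lower.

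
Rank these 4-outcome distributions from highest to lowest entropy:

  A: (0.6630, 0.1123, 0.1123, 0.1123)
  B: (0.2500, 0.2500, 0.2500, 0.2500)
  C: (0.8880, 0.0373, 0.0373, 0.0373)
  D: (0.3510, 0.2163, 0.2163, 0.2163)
B > D > A > C

Key insight: Entropy is maximized by uniform distributions and minimized by concentrated distributions.

Entropies:
  H(A) = 1.4561 bits
  H(B) = 2.0000 bits
  H(C) = 0.6834 bits
  H(D) = 1.9636 bits

Ranking: B > D > A > C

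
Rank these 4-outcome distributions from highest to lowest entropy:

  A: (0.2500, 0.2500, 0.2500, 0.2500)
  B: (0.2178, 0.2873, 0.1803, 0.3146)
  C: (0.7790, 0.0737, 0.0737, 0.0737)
A > B > C

Key insight: Entropy is maximized by uniform distributions and minimized by concentrated distributions.

- Uniform distributions have maximum entropy log₂(4) = 2.0000 bits
- The more "peaked" or concentrated a distribution, the lower its entropy

Entropies:
  H(A) = 2.0000 bits
  H(B) = 1.9664 bits
  H(C) = 1.1123 bits

Ranking: A > B > C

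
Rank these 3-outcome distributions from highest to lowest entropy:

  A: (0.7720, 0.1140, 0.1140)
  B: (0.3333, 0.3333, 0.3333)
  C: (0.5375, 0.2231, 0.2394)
B > C > A

Key insight: Entropy is maximized by uniform distributions and minimized by concentrated distributions.

- Uniform distributions have maximum entropy log₂(3) = 1.5850 bits
- The more "peaked" or concentrated a distribution, the lower its entropy

Entropies:
  H(A) = 1.0025 bits
  H(B) = 1.5850 bits
  H(C) = 1.4581 bits

Ranking: B > C > A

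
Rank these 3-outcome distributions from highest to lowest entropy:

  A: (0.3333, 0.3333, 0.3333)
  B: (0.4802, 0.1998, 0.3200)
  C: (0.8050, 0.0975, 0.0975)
A > B > C

Key insight: Entropy is maximized by uniform distributions and minimized by concentrated distributions.

- Uniform distributions have maximum entropy log₂(3) = 1.5850 bits
- The more "peaked" or concentrated a distribution, the lower its entropy

Entropies:
  H(A) = 1.5850 bits
  H(B) = 1.4985 bits
  H(C) = 0.9068 bits

Ranking: A > B > C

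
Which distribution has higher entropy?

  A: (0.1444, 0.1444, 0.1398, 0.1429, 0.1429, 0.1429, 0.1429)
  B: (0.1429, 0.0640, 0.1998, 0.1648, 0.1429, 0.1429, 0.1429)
A

Both distributions are close to uniform, making this a harder comparison.

H(A) = 2.8073 bits
H(B) = 2.7509 bits

The distribution closer to uniform has higher entropy.
Answer: A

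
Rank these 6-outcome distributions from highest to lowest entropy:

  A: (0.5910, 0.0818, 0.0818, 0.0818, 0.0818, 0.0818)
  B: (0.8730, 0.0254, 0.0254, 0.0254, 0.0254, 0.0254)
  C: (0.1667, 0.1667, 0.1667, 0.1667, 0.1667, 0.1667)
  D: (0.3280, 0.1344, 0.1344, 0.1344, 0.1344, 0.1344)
C > D > A > B

Key insight: Entropy is maximized by uniform distributions and minimized by concentrated distributions.

Entropies:
  H(A) = 1.9256 bits
  H(B) = 0.8440 bits
  H(C) = 2.5850 bits
  H(D) = 2.4732 bits

Ranking: C > D > A > B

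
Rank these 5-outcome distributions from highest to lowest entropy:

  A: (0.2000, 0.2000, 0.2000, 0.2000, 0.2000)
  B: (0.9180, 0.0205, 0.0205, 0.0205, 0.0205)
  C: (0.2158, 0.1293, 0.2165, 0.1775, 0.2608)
A > C > B

Key insight: Entropy is maximized by uniform distributions and minimized by concentrated distributions.

- Uniform distributions have maximum entropy log₂(5) = 2.3219 bits
- The more "peaked" or concentrated a distribution, the lower its entropy

Entropies:
  H(A) = 2.3219 bits
  H(B) = 0.5732 bits
  H(C) = 2.2854 bits

Ranking: A > C > B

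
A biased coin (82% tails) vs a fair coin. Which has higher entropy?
Fair coin

The fair coin is uniform (p=0.5), maximizing binary entropy at 1 bit. The biased coin has H(0.82) ≈ 0.680 bits — its outcome is more predictable, so its entropy is lower.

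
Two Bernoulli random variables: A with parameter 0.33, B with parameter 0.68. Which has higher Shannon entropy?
A

For binary distributions, entropy is maximized at p=0.5 and decreases as p moves toward 0 or 1.

H(A) = H(0.33) = 0.9149 bits
H(B) = H(0.68) = 0.9044 bits

Distribution A (p=0.33) is closer to uniform (p=0.5), so it has higher entropy.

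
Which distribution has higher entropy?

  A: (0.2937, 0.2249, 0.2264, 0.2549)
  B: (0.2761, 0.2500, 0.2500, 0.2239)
B

Both distributions are close to uniform, making this a harder comparison.

H(A) = 1.9912 bits
H(B) = 1.9961 bits

The distribution closer to uniform has higher entropy.
Answer: B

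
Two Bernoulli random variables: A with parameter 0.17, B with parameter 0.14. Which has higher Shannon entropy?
A

For binary distributions, entropy is maximized at p=0.5 and decreases as p moves toward 0 or 1.

H(A) = H(0.17) = 0.6577 bits
H(B) = H(0.14) = 0.5842 bits

Distribution A (p=0.17) is closer to uniform (p=0.5), so it has higher entropy.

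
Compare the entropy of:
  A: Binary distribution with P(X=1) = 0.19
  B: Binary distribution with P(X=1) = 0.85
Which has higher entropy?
A

For binary distributions, entropy is maximized at p=0.5 and decreases as p moves toward 0 or 1.

H(A) = H(0.19) = 0.7015 bits
H(B) = H(0.85) = 0.6098 bits

Distribution A (p=0.19) is closer to uniform (p=0.5), so it has higher entropy.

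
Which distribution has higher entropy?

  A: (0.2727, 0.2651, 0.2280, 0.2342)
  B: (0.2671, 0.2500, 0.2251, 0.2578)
B

Both distributions are close to uniform, making this a harder comparison.

H(A) = 1.9957 bits
H(B) = 1.9971 bits

The distribution closer to uniform has higher entropy.
Answer: B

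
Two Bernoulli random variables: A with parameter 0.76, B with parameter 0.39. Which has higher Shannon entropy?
B

For binary distributions, entropy is maximized at p=0.5 and decreases as p moves toward 0 or 1.

H(A) = H(0.76) = 0.7950 bits
H(B) = H(0.39) = 0.9648 bits

Distribution B (p=0.39) is closer to uniform (p=0.5), so it has higher entropy.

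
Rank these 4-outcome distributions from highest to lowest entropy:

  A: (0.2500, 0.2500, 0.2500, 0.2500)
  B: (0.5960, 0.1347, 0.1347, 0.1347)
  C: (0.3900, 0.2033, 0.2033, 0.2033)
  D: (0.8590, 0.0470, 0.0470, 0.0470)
A > C > B > D

Key insight: Entropy is maximized by uniform distributions and minimized by concentrated distributions.

Entropies:
  H(A) = 2.0000 bits
  H(B) = 1.6136 bits
  H(C) = 1.9316 bits
  H(D) = 0.8103 bits

Ranking: A > C > B > D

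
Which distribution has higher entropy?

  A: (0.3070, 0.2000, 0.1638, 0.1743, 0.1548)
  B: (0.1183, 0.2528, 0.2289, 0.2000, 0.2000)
B

Both distributions are close to uniform, making this a harder comparison.

H(A) = 2.2710 bits
H(B) = 2.2816 bits

The distribution closer to uniform has higher entropy.
Answer: B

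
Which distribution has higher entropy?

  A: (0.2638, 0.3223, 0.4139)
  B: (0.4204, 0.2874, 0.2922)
B

Both distributions are close to uniform, making this a harder comparison.

H(A) = 1.5604 bits
H(B) = 1.5612 bits

The distribution closer to uniform has higher entropy.
Answer: B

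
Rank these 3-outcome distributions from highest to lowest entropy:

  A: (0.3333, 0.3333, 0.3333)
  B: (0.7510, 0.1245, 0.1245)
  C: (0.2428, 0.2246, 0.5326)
A > C > B

Key insight: Entropy is maximized by uniform distributions and minimized by concentrated distributions.

- Uniform distributions have maximum entropy log₂(3) = 1.5850 bits
- The more "peaked" or concentrated a distribution, the lower its entropy

Entropies:
  H(A) = 1.5850 bits
  H(B) = 1.0587 bits
  H(C) = 1.4638 bits

Ranking: A > C > B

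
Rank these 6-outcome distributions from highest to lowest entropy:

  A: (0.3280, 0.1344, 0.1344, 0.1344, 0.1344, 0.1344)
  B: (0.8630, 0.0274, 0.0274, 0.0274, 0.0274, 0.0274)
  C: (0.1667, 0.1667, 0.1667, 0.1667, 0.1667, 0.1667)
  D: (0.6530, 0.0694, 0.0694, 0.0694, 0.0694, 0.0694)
C > A > D > B

Key insight: Entropy is maximized by uniform distributions and minimized by concentrated distributions.

Entropies:
  H(A) = 2.4732 bits
  H(B) = 0.8944 bits
  H(C) = 2.5850 bits
  H(D) = 1.7371 bits

Ranking: C > A > D > B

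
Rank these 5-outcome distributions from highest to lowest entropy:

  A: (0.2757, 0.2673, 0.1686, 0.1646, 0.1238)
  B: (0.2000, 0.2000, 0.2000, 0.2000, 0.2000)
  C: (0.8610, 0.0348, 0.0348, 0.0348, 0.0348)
B > A > C

Key insight: Entropy is maximized by uniform distributions and minimized by concentrated distributions.

- Uniform distributions have maximum entropy log₂(5) = 2.3219 bits
- The more "peaked" or concentrated a distribution, the lower its entropy

Entropies:
  H(A) = 2.2559 bits
  H(B) = 2.3219 bits
  H(C) = 0.8596 bits

Ranking: B > A > C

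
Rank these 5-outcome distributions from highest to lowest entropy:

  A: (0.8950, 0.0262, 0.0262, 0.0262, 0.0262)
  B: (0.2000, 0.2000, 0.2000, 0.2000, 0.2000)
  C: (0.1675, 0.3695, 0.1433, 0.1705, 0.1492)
B > C > A

Key insight: Entropy is maximized by uniform distributions and minimized by concentrated distributions.

- Uniform distributions have maximum entropy log₂(5) = 2.3219 bits
- The more "peaked" or concentrated a distribution, the lower its entropy

Entropies:
  H(A) = 0.6946 bits
  H(B) = 2.3219 bits
  H(C) = 2.2088 bits

Ranking: B > C > A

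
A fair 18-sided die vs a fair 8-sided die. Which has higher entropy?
18-sided die

Both are uniform distributions; for uniform over n outcomes, H = log₂(n). H(18-sided) = log₂(18) = 4.170 bits and H(8-sided) = log₂(8) = 3.000 bits. More outcomes in a uniform distribution means higher entropy.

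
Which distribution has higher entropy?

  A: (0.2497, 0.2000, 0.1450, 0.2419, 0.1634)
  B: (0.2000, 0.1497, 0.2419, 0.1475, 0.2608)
A

Both distributions are close to uniform, making this a harder comparison.

H(A) = 2.2905 bits
H(B) = 2.2829 bits

The distribution closer to uniform has higher entropy.
Answer: A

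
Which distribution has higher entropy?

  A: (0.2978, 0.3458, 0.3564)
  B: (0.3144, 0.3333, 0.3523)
B

Both distributions are close to uniform, making this a harder comparison.

H(A) = 1.5807 bits
H(B) = 1.5834 bits

The distribution closer to uniform has higher entropy.
Answer: B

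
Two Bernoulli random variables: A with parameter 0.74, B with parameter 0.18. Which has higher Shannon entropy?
A

For binary distributions, entropy is maximized at p=0.5 and decreases as p moves toward 0 or 1.

H(A) = H(0.74) = 0.8267 bits
H(B) = H(0.18) = 0.6801 bits

Distribution A (p=0.74) is closer to uniform (p=0.5), so it has higher entropy.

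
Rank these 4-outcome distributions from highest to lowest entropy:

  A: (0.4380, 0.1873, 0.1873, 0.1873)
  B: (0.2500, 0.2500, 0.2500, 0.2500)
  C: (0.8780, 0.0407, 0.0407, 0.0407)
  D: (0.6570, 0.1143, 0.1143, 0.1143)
B > A > D > C

Key insight: Entropy is maximized by uniform distributions and minimized by concentrated distributions.

Entropies:
  H(A) = 1.8796 bits
  H(B) = 2.0000 bits
  H(C) = 0.7284 bits
  H(D) = 1.4713 bits

Ranking: B > A > D > C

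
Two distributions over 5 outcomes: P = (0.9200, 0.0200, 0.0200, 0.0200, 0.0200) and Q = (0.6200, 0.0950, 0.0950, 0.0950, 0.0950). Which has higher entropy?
Q

P is highly concentrated on one outcome (92%), making it nearly deterministic. Q spreads its mass more evenly (max 62%). The more spread-out distribution has higher entropy: H(P) ≈ 0.562 bits, H(Q) ≈ 1.718 bits.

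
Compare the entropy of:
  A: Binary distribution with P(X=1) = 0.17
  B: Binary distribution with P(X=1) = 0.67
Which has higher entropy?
B

For binary distributions, entropy is maximized at p=0.5 and decreases as p moves toward 0 or 1.

H(A) = H(0.17) = 0.6577 bits
H(B) = H(0.67) = 0.9149 bits

Distribution B (p=0.67) is closer to uniform (p=0.5), so it has higher entropy.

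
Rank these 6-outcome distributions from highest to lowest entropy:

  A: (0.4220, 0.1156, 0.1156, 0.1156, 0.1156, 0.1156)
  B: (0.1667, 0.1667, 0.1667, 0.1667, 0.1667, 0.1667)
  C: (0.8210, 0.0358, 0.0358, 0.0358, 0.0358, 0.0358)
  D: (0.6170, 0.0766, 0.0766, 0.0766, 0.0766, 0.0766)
B > A > D > C

Key insight: Entropy is maximized by uniform distributions and minimized by concentrated distributions.

Entropies:
  H(A) = 2.3244 bits
  H(B) = 2.5850 bits
  H(C) = 1.0935 bits
  H(D) = 1.8494 bits

Ranking: B > A > D > C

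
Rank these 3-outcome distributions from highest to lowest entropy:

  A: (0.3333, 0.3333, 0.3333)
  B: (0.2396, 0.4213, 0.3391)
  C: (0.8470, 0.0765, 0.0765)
A > B > C

Key insight: Entropy is maximized by uniform distributions and minimized by concentrated distributions.

- Uniform distributions have maximum entropy log₂(3) = 1.5850 bits
- The more "peaked" or concentrated a distribution, the lower its entropy

Entropies:
  H(A) = 1.5850 bits
  H(B) = 1.5484 bits
  H(C) = 0.7703 bits

Ranking: A > B > C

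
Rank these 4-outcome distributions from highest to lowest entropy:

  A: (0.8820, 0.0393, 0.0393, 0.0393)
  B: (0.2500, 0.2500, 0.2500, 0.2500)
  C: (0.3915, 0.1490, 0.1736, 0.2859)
B > C > A

Key insight: Entropy is maximized by uniform distributions and minimized by concentrated distributions.

- Uniform distributions have maximum entropy log₂(4) = 2.0000 bits
- The more "peaked" or concentrated a distribution, the lower its entropy

Entropies:
  H(A) = 0.7106 bits
  H(B) = 2.0000 bits
  H(C) = 1.8939 bits

Ranking: B > C > A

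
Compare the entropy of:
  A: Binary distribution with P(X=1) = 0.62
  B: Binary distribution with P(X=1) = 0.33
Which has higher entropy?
A

For binary distributions, entropy is maximized at p=0.5 and decreases as p moves toward 0 or 1.

H(A) = H(0.62) = 0.9580 bits
H(B) = H(0.33) = 0.9149 bits

Distribution A (p=0.62) is closer to uniform (p=0.5), so it has higher entropy.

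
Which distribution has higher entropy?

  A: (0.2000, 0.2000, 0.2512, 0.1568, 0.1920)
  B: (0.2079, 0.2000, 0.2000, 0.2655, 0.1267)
A

Both distributions are close to uniform, making this a harder comparison.

H(A) = 2.3057 bits
H(B) = 2.2854 bits

The distribution closer to uniform has higher entropy.
Answer: A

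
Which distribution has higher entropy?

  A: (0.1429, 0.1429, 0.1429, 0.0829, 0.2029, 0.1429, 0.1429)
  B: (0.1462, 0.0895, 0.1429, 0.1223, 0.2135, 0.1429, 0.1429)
A

Both distributions are close to uniform, making this a harder comparison.

H(A) = 2.7698 bits
H(B) = 2.7666 bits

The distribution closer to uniform has higher entropy.
Answer: A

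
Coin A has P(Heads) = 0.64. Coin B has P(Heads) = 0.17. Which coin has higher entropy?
A

For binary distributions, entropy is maximized at p=0.5 and decreases as p moves toward 0 or 1.

H(A) = H(0.64) = 0.9427 bits
H(B) = H(0.17) = 0.6577 bits

Distribution A (p=0.64) is closer to uniform (p=0.5), so it has higher entropy.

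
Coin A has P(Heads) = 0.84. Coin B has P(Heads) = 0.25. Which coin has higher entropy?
B

For binary distributions, entropy is maximized at p=0.5 and decreases as p moves toward 0 or 1.

H(A) = H(0.84) = 0.6343 bits
H(B) = H(0.25) = 0.8113 bits

Distribution B (p=0.25) is closer to uniform (p=0.5), so it has higher entropy.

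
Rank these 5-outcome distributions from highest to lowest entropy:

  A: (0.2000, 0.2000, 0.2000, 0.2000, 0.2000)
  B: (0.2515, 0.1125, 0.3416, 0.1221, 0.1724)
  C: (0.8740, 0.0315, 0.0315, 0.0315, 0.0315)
A > B > C

Key insight: Entropy is maximized by uniform distributions and minimized by concentrated distributions.

- Uniform distributions have maximum entropy log₂(5) = 2.3219 bits
- The more "peaked" or concentrated a distribution, the lower its entropy

Entropies:
  H(A) = 2.3219 bits
  H(B) = 2.1923 bits
  H(C) = 0.7984 bits

Ranking: A > B > C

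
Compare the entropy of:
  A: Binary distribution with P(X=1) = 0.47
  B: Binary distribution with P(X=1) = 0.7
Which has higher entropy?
A

For binary distributions, entropy is maximized at p=0.5 and decreases as p moves toward 0 or 1.

H(A) = H(0.47) = 0.9974 bits
H(B) = H(0.7) = 0.8813 bits

Distribution A (p=0.47) is closer to uniform (p=0.5), so it has higher entropy.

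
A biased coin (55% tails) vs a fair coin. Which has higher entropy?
Fair coin

The fair coin is uniform (p=0.5), maximizing binary entropy at 1 bit. The biased coin has H(0.55) ≈ 0.993 bits — its outcome is more predictable, so its entropy is lower.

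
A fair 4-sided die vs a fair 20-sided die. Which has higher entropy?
20-sided die

Both are uniform distributions; for uniform over n outcomes, H = log₂(n). H(4-sided) = log₂(4) = 2.000 bits and H(20-sided) = log₂(20) = 4.322 bits. More outcomes in a uniform distribution means higher entropy.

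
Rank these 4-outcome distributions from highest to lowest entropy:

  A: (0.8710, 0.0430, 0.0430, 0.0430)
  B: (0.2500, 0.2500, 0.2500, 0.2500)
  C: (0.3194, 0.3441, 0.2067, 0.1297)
B > C > A

Key insight: Entropy is maximized by uniform distributions and minimized by concentrated distributions.

- Uniform distributions have maximum entropy log₂(4) = 2.0000 bits
- The more "peaked" or concentrated a distribution, the lower its entropy

Entropies:
  H(A) = 0.7591 bits
  H(B) = 2.0000 bits
  H(C) = 1.9079 bits

Ranking: B > C > A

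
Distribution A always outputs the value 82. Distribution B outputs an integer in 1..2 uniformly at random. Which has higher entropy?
B

A is deterministic, so H(A) = 0. B is uniform over 2 outcomes, so H(B) = log₂(2) = 1.000 bits. Any distribution with genuine randomness has higher entropy than a deterministic one.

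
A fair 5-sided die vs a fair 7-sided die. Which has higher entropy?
7-sided die

Both are uniform distributions; for uniform over n outcomes, H = log₂(n). H(5-sided) = log₂(5) = 2.322 bits and H(7-sided) = log₂(7) = 2.807 bits. More outcomes in a uniform distribution means higher entropy.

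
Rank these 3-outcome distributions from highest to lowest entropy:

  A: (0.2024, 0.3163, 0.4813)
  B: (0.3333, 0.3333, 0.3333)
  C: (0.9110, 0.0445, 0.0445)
B > A > C

Key insight: Entropy is maximized by uniform distributions and minimized by concentrated distributions.

- Uniform distributions have maximum entropy log₂(3) = 1.5850 bits
- The more "peaked" or concentrated a distribution, the lower its entropy

Entropies:
  H(A) = 1.4995 bits
  H(B) = 1.5850 bits
  H(C) = 0.5221 bits

Ranking: B > A > C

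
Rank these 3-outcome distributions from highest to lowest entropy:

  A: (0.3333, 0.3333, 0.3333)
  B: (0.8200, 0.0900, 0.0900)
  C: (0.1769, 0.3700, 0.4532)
A > C > B

Key insight: Entropy is maximized by uniform distributions and minimized by concentrated distributions.

- Uniform distributions have maximum entropy log₂(3) = 1.5850 bits
- The more "peaked" or concentrated a distribution, the lower its entropy

Entropies:
  H(A) = 1.5850 bits
  H(B) = 0.8601 bits
  H(C) = 1.4902 bits

Ranking: A > C > B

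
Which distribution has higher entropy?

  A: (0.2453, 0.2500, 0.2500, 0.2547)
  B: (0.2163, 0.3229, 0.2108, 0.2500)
A

Both distributions are close to uniform, making this a harder comparison.

H(A) = 1.9999 bits
H(B) = 1.9779 bits

The distribution closer to uniform has higher entropy.
Answer: A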